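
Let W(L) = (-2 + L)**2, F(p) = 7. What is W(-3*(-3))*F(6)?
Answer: 343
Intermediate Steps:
W(-3*(-3))*F(6) = (-2 - 3*(-3))**2*7 = (-2 + 9)**2*7 = 7**2*7 = 49*7 = 343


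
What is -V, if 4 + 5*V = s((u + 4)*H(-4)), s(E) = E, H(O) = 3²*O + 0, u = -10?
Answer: -212/5 ≈ -42.400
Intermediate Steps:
H(O) = 9*O (H(O) = 9*O + 0 = 9*O)
V = 212/5 (V = -⅘ + ((-10 + 4)*(9*(-4)))/5 = -⅘ + (-6*(-36))/5 = -⅘ + (⅕)*216 = -⅘ + 216/5 = 212/5 ≈ 42.400)
-V = -1*212/5 = -212/5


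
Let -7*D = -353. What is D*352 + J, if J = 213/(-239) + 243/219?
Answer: 2167921102/122129 ≈ 17751.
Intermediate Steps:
J = 3810/17447 (J = 213*(-1/239) + 243*(1/219) = -213/239 + 81/73 = 3810/17447 ≈ 0.21838)
D = 353/7 (D = -⅐*(-353) = 353/7 ≈ 50.429)
D*352 + J = (353/7)*352 + 3810/17447 = 124256/7 + 3810/17447 = 2167921102/122129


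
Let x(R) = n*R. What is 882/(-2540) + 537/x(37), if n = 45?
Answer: -697/28194 ≈ -0.024722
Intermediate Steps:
x(R) = 45*R
882/(-2540) + 537/x(37) = 882/(-2540) + 537/((45*37)) = 882*(-1/2540) + 537/1665 = -441/1270 + 537*(1/1665) = -441/1270 + 179/555 = -697/28194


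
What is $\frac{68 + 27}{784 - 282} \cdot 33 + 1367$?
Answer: $\frac{689369}{502} \approx 1373.2$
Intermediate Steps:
$\frac{68 + 27}{784 - 282} \cdot 33 + 1367 = \frac{95}{502} \cdot 33 + 1367 = \frac{3135}{502} + 1367 = \frac{689369}{502}$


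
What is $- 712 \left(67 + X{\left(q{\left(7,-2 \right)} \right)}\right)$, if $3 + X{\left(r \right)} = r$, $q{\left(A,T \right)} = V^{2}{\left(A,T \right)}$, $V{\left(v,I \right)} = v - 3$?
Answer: $-56960$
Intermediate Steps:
$V{\left(v,I \right)} = -3 + v$
$q{\left(A,T \right)} = \left(-3 + A\right)^{2}$
$X{\left(r \right)} = -3 + r$
$- 712 \left(67 + X{\left(q{\left(7,-2 \right)} \right)}\right) = - 712 \left(67 - \left(3 - \left(-3 + 7\right)^{2}\right)\right) = - 712 \left(67 - \left(3 - 4^{2}\right)\right) = - 712 \left(67 + \left(-3 + 16\right)\right) = - 712 \left(67 + 13\right) = \left(-712\right) 80 = -56960$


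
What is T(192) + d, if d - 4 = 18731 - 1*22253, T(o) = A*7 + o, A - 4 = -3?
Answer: -3319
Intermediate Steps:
A = 1 (A = 4 - 3 = 1)
T(o) = 7 + o (T(o) = 1*7 + o = 7 + o)
d = -3518 (d = 4 + (18731 - 1*22253) = 4 + (18731 - 22253) = 4 - 3522 = -3518)
T(192) + d = (7 + 192) - 3518 = 199 - 3518 = -3319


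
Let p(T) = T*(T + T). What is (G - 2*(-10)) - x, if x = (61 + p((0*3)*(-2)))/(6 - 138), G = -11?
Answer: 1249/132 ≈ 9.4621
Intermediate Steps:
p(T) = 2*T**2 (p(T) = T*(2*T) = 2*T**2)
x = -61/132 (x = (61 + 2*((0*3)*(-2))**2)/(6 - 138) = (61 + 2*(0*(-2))**2)/(-132) = (61 + 2*0**2)*(-1/132) = (61 + 2*0)*(-1/132) = (61 + 0)*(-1/132) = 61*(-1/132) = -61/132 ≈ -0.46212)
(G - 2*(-10)) - x = (-11 - 2*(-10)) - 1*(-61/132) = (-11 + 20) + 61/132 = 9 + 61/132 = 1249/132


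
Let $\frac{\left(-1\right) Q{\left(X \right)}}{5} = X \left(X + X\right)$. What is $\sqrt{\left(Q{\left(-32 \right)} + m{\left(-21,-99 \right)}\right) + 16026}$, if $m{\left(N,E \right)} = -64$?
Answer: $\sqrt{5722} \approx 75.644$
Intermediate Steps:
$Q{\left(X \right)} = - 10 X^{2}$ ($Q{\left(X \right)} = - 5 X \left(X + X\right) = - 5 X 2 X = - 5 \cdot 2 X^{2} = - 10 X^{2}$)
$\sqrt{\left(Q{\left(-32 \right)} + m{\left(-21,-99 \right)}\right) + 16026} = \sqrt{\left(- 10 \left(-32\right)^{2} - 64\right) + 16026} = \sqrt{\left(\left(-10\right) 1024 - 64\right) + 16026} = \sqrt{\left(-10240 - 64\right) + 16026} = \sqrt{-10304 + 16026} = \sqrt{5722}$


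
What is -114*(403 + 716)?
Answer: -127566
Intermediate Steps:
-114*(403 + 716) = -114*1119 = -127566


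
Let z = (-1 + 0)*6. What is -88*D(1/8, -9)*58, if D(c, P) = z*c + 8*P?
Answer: 371316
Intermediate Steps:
z = -6 (z = -1*6 = -6)
D(c, P) = -6*c + 8*P
-88*D(1/8, -9)*58 = -88*(-6/8 + 8*(-9))*58 = -88*(-6*1/8 - 72)*58 = -88*(-3/4 - 72)*58 = -88*(-291/4)*58 = 6402*58 = 371316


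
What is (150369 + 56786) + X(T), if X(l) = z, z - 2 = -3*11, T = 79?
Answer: 207124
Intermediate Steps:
z = -31 (z = 2 - 3*11 = 2 - 33 = -31)
X(l) = -31
(150369 + 56786) + X(T) = (150369 + 56786) - 31 = 207155 - 31 = 207124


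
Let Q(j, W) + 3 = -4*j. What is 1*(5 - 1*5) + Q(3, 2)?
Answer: -15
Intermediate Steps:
Q(j, W) = -3 - 4*j
1*(5 - 1*5) + Q(3, 2) = 1*(5 - 1*5) + (-3 - 4*3) = 1*(5 - 5) + (-3 - 12) = 1*0 - 15 = 0 - 15 = -15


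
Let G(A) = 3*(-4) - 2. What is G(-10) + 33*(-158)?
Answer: -5228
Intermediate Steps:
G(A) = -14 (G(A) = -12 - 2 = -14)
G(-10) + 33*(-158) = -14 + 33*(-158) = -14 - 5214 = -5228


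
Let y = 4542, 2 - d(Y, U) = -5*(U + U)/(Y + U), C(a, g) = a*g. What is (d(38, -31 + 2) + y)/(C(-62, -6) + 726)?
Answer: 20303/4941 ≈ 4.1091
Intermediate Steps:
d(Y, U) = 2 + 10*U/(U + Y) (d(Y, U) = 2 - (-5)*(U + U)/(Y + U) = 2 - (-5)*(2*U)/(U + Y) = 2 - (-5)*2*U/(U + Y) = 2 - (-10)*U/(U + Y) = 2 + 10*U/(U + Y))
(d(38, -31 + 2) + y)/(C(-62, -6) + 726) = (2*(38 + 6*(-31 + 2))/((-31 + 2) + 38) + 4542)/(-62*(-6) + 726) = (2*(38 + 6*(-29))/(-29 + 38) + 4542)/(372 + 726) = (2*(38 - 174)/9 + 4542)/1098 = (2*(⅑)*(-136) + 4542)*(1/1098) = (-272/9 + 4542)*(1/1098) = (40606/9)*(1/1098) = 20303/4941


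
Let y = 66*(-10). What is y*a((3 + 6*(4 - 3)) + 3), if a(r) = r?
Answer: -7920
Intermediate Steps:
y = -660
y*a((3 + 6*(4 - 3)) + 3) = -660*((3 + 6*(4 - 3)) + 3) = -660*((3 + 6*1) + 3) = -660*((3 + 6) + 3) = -660*(9 + 3) = -660*12 = -7920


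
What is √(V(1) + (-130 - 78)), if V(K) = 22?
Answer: I*√186 ≈ 13.638*I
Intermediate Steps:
√(V(1) + (-130 - 78)) = √(22 + (-130 - 78)) = √(22 - 208) = √(-186) = I*√186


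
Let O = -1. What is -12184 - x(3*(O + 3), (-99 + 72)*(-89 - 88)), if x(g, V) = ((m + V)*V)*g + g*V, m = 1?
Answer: -137102578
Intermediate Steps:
x(g, V) = V*g + V*g*(1 + V) (x(g, V) = ((1 + V)*V)*g + g*V = (V*(1 + V))*g + V*g = V*g*(1 + V) + V*g = V*g + V*g*(1 + V))
-12184 - x(3*(O + 3), (-99 + 72)*(-89 - 88)) = -12184 - (-99 + 72)*(-89 - 88)*3*(-1 + 3)*(2 + (-99 + 72)*(-89 - 88)) = -12184 - (-27*(-177))*3*2*(2 - 27*(-177)) = -12184 - 4779*6*(2 + 4779) = -12184 - 4779*6*4781 = -12184 - 1*137090394 = -12184 - 137090394 = -137102578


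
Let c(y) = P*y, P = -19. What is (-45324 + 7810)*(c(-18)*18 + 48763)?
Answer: -2060231366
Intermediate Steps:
c(y) = -19*y
(-45324 + 7810)*(c(-18)*18 + 48763) = (-45324 + 7810)*(-19*(-18)*18 + 48763) = -37514*(342*18 + 48763) = -37514*(6156 + 48763) = -37514*54919 = -2060231366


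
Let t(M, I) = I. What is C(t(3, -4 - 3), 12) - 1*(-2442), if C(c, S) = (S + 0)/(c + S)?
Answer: 12222/5 ≈ 2444.4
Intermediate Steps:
C(c, S) = S/(S + c)
C(t(3, -4 - 3), 12) - 1*(-2442) = 12/(12 + (-4 - 3)) - 1*(-2442) = 12/(12 - 7) + 2442 = 12/5 + 2442 = 12222/5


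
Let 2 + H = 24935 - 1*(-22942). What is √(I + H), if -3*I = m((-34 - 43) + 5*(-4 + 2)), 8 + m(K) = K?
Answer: 2*√107790/3 ≈ 218.88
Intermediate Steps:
H = 47875 (H = -2 + (24935 - 1*(-22942)) = -2 + (24935 + 22942) = -2 + 47877 = 47875)
m(K) = -8 + K
I = 95/3 (I = -(-8 + ((-34 - 43) + 5*(-4 + 2)))/3 = -(-8 + (-77 + 5*(-2)))/3 = -(-8 + (-77 - 10))/3 = -(-8 - 87)/3 = -⅓*(-95) = 95/3 ≈ 31.667)
√(I + H) = √(95/3 + 47875) = √(143720/3) = 2*√107790/3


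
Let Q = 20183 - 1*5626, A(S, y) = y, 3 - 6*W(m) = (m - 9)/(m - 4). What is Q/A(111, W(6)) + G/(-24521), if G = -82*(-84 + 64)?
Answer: 1427803868/73563 ≈ 19409.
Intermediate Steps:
W(m) = 1/2 - (-9 + m)/(6*(-4 + m)) (W(m) = 1/2 - (m - 9)/(6*(m - 4)) = 1/2 - (-9 + m)/(6*(-4 + m)))
G = 1640 (G = -82*(-20) = 1640)
Q = 14557 (Q = 20183 - 5626 = 14557)
Q/A(111, W(6)) + G/(-24521) = 14557/(((-3 + 2*6)/(6*(-4 + 6)))) + 1640/(-24521) = 14557/(((1/6)*(-3 + 12)/2)) + 1640*(-1/24521) = 14557/(((1/6)*(1/2)*9)) - 1640/24521 = 14557/(3/4) - 1640/24521 = 14557*(4/3) - 1640/24521 = 58228/3 - 1640/24521 = 1427803868/73563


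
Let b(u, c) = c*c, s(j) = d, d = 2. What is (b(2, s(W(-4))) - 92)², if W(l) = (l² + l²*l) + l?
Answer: 7744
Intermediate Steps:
W(l) = l + l² + l³ (W(l) = (l² + l³) + l = l + l² + l³)
s(j) = 2
b(u, c) = c²
(b(2, s(W(-4))) - 92)² = (2² - 92)² = (4 - 92)² = (-88)² = 7744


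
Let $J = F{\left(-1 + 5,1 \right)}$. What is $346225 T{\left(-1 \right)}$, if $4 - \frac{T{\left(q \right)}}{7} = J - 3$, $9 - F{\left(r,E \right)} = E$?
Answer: $-2423575$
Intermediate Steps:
$F{\left(r,E \right)} = 9 - E$
$J = 8$ ($J = 9 - 1 = 8$)
$T{\left(q \right)} = -7$ ($T{\left(q \right)} = 28 - 7 \left(8 - 3\right) = 28 - 35 = -7$)
$346225 T{\left(-1 \right)} = 346225 \left(-7\right) = -2423575$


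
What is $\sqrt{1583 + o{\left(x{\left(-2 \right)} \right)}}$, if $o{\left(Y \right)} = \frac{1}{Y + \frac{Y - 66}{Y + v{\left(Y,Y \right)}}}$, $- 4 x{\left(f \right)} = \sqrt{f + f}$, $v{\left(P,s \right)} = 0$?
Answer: $\frac{\sqrt{7807534275019 + 37221370 i}}{70229} \approx 39.787 + 9.4839 \cdot 10^{-5} i$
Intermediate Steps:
$x{\left(f \right)} = - \frac{\sqrt{2} \sqrt{f}}{4}$ ($x{\left(f \right)} = - \frac{\sqrt{f + f}}{4} = - \frac{\sqrt{2 f}}{4} = - \frac{\sqrt{2} \sqrt{f}}{4}$)
$o{\left(Y \right)} = \frac{1}{Y + \frac{-66 + Y}{Y}}$ ($o{\left(Y \right)} = \frac{1}{Y + \frac{Y - 66}{Y + 0}} = \frac{1}{Y + \frac{-66 + Y}{Y}}$)
$\sqrt{1583 + o{\left(x{\left(-2 \right)} \right)}} = \sqrt{1583 + \frac{\left(- \frac{1}{4}\right) \sqrt{2} \sqrt{-2}}{-66 - \frac{\sqrt{2} \sqrt{-2}}{4} + \left(- \frac{\sqrt{2} \sqrt{-2}}{4}\right)^{2}}} = \sqrt{1583 + \frac{\left(- \frac{1}{4}\right) \sqrt{2} i \sqrt{2}}{-66 - \frac{\sqrt{2} i \sqrt{2}}{4} + \left(- \frac{\sqrt{2} i \sqrt{2}}{4}\right)^{2}}} = \sqrt{1583 + \frac{\left(- \frac{1}{2}\right) i}{-66 - \frac{i}{2} + \left(- \frac{i}{2}\right)^{2}}} = \sqrt{1583 + \frac{\left(- \frac{1}{2}\right) i}{-66 - \frac{i}{2} - \frac{1}{4}}} = \sqrt{1583 + \frac{\left(- \frac{1}{2}\right) i}{- \frac{265}{4} - \frac{i}{2}}} = \sqrt{1583 + - \frac{i}{2} \frac{16 \left(- \frac{265}{4} + \frac{i}{2}\right)}{70229}} = \sqrt{1583 - \frac{8 i \left(- \frac{265}{4} + \frac{i}{2}\right)}{70229}}$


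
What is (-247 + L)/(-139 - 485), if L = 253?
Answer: -1/104 ≈ -0.0096154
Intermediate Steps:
(-247 + L)/(-139 - 485) = (-247 + 253)/(-139 - 485) = 6/(-624) = 6*(-1/624) = -1/104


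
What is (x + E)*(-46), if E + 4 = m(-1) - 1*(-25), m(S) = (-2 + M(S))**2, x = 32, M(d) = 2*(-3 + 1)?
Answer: -4094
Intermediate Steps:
M(d) = -4 (M(d) = 2*(-2) = -4)
m(S) = 36 (m(S) = (-2 - 4)**2 = (-6)**2 = 36)
E = 57 (E = -4 + (36 - 1*(-25)) = -4 + (36 + 25) = -4 + 61 = 57)
(x + E)*(-46) = (32 + 57)*(-46) = 89*(-46) = -4094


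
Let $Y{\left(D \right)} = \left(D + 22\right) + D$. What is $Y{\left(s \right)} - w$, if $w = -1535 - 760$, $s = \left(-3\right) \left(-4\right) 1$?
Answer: $2341$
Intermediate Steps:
$s = 12$ ($s = 12 \cdot 1 = 12$)
$Y{\left(D \right)} = 22 + 2 D$ ($Y{\left(D \right)} = \left(22 + D\right) + D = 22 + 2 D$)
$w = -2295$ ($w = -1535 - 760 = -2295$)
$Y{\left(s \right)} - w = \left(22 + 2 \cdot 12\right) - -2295 = \left(22 + 24\right) + 2295 = 46 + 2295 = 2341$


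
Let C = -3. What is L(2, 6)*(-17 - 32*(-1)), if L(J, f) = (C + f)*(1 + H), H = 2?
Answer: 135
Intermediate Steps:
L(J, f) = -9 + 3*f (L(J, f) = (-3 + f)*(1 + 2) = (-3 + f)*3 = -9 + 3*f)
L(2, 6)*(-17 - 32*(-1)) = (-9 + 3*6)*(-17 - 32*(-1)) = (-9 + 18)*(-17 + 32) = 9*15 = 135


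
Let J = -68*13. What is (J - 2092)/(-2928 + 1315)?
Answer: 2976/1613 ≈ 1.8450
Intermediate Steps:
J = -884
(J - 2092)/(-2928 + 1315) = (-884 - 2092)/(-2928 + 1315) = -2976/(-1613) = -2976*(-1/1613) = 2976/1613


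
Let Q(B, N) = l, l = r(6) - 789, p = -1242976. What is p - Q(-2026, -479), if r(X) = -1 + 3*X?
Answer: -1242204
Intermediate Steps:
l = -772 (l = (-1 + 3*6) - 789 = (-1 + 18) - 789 = 17 - 789 = -772)
Q(B, N) = -772
p - Q(-2026, -479) = -1242976 - 1*(-772) = -1242976 + 772 = -1242204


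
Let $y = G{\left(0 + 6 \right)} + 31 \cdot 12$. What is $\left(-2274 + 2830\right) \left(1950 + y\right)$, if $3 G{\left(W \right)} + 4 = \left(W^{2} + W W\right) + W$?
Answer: $\frac{3914240}{3} \approx 1.3047 \cdot 10^{6}$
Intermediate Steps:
$G{\left(W \right)} = - \frac{4}{3} + \frac{W}{3} + \frac{2 W^{2}}{3}$ ($G{\left(W \right)} = - \frac{4}{3} + \frac{\left(W^{2} + W W\right) + W}{3} = - \frac{4}{3} + \frac{\left(W^{2} + W^{2}\right) + W}{3} = - \frac{4}{3} + \frac{2 W^{2} + W}{3} = - \frac{4}{3} + \frac{W + 2 W^{2}}{3} = - \frac{4}{3} + \left(\frac{W}{3} + \frac{2 W^{2}}{3}\right) = - \frac{4}{3} + \frac{W}{3} + \frac{2 W^{2}}{3}$)
$y = \frac{1190}{3}$ ($y = \left(- \frac{4}{3} + \frac{0 + 6}{3} + \frac{2 \left(0 + 6\right)^{2}}{3}\right) + 31 \cdot 12 = \left(- \frac{4}{3} + \frac{1}{3} \cdot 6 + \frac{2 \cdot 6^{2}}{3}\right) + 372 = \left(- \frac{4}{3} + 2 + \frac{2}{3} \cdot 36\right) + 372 = \left(- \frac{4}{3} + 2 + 24\right) + 372 = \frac{74}{3} + 372 = \frac{1190}{3} \approx 396.67$)
$\left(-2274 + 2830\right) \left(1950 + y\right) = \left(-2274 + 2830\right) \left(1950 + \frac{1190}{3}\right) = 556 \cdot \frac{7040}{3} = \frac{3914240}{3}$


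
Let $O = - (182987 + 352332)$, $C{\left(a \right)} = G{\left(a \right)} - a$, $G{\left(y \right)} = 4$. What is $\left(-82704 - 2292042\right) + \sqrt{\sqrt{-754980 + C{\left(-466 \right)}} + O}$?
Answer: $-2374746 + \sqrt{-535319 + i \sqrt{754510}} \approx -2.3747 \cdot 10^{6} + 731.66 i$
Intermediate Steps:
$C{\left(a \right)} = 4 - a$
$O = -535319$ ($O = \left(-1\right) 535319 = -535319$)
$\left(-82704 - 2292042\right) + \sqrt{\sqrt{-754980 + C{\left(-466 \right)}} + O} = \left(-82704 - 2292042\right) + \sqrt{\sqrt{-754980 + \left(4 - -466\right)} - 535319} = -2374746 + \sqrt{\sqrt{-754980 + \left(4 + 466\right)} - 535319} = -2374746 + \sqrt{\sqrt{-754980 + 470} - 535319} = -2374746 + \sqrt{\sqrt{-754510} - 535319} = -2374746 + \sqrt{i \sqrt{754510} - 535319} = -2374746 + \sqrt{-535319 + i \sqrt{754510}}$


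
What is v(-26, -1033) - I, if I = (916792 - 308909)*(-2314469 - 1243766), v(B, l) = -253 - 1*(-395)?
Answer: 2162990566647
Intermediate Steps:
v(B, l) = 142 (v(B, l) = -253 + 395 = 142)
I = -2162990566505 (I = 607883*(-3558235) = -2162990566505)
v(-26, -1033) - I = 142 - 1*(-2162990566505) = 142 + 2162990566505 = 2162990566647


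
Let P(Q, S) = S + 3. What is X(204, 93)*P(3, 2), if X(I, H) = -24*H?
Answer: -11160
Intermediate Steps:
P(Q, S) = 3 + S
X(204, 93)*P(3, 2) = (-24*93)*(3 + 2) = -2232*5 = -11160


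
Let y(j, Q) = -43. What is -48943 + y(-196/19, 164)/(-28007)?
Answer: -1370746558/28007 ≈ -48943.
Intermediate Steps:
-48943 + y(-196/19, 164)/(-28007) = -48943 - 43/(-28007) = -48943 - 43*(-1/28007) = -48943 + 43/28007 = -1370746558/28007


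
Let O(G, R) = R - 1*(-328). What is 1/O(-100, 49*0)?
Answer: 1/328 ≈ 0.0030488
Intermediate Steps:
O(G, R) = 328 + R (O(G, R) = R + 328 = 328 + R)
1/O(-100, 49*0) = 1/(328 + 49*0) = 1/(328 + 0) = 1/328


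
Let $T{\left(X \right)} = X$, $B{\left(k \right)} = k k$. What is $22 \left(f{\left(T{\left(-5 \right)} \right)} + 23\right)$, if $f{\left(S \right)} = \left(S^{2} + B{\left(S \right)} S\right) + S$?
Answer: $-1804$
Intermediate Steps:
$B{\left(k \right)} = k^{2}$
$f{\left(S \right)} = S + S^{2} + S^{3}$ ($f{\left(S \right)} = \left(S^{2} + S^{2} S\right) + S = \left(S^{2} + S^{3}\right) + S = S + S^{2} + S^{3}$)
$22 \left(f{\left(T{\left(-5 \right)} \right)} + 23\right) = 22 \left(- 5 \left(1 - 5 + \left(-5\right)^{2}\right) + 23\right) = 22 \left(- 5 \left(1 - 5 + 25\right) + 23\right) = 22 \left(\left(-5\right) 21 + 23\right) = 22 \left(-105 + 23\right) = 22 \left(-82\right) = -1804$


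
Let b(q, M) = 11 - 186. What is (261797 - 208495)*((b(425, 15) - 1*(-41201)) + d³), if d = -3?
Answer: 2185328698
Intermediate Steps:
b(q, M) = -175
(261797 - 208495)*((b(425, 15) - 1*(-41201)) + d³) = (261797 - 208495)*((-175 - 1*(-41201)) + (-3)³) = 53302*((-175 + 41201) - 27) = 53302*(41026 - 27) = 53302*40999 = 2185328698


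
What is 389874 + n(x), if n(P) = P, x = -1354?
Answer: 388520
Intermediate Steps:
389874 + n(x) = 389874 - 1354 = 388520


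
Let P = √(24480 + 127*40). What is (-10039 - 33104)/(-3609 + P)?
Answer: 155703087/12995321 + 86286*√7390/12995321 ≈ 12.552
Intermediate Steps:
P = 2*√7390 (P = √(24480 + 5080) = √29560 = 2*√7390 ≈ 171.93)
(-10039 - 33104)/(-3609 + P) = (-10039 - 33104)/(-3609 + 2*√7390) = -43143/(-3609 + 2*√7390)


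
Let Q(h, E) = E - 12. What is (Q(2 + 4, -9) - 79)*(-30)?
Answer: 3000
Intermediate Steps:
Q(h, E) = -12 + E
(Q(2 + 4, -9) - 79)*(-30) = ((-12 - 9) - 79)*(-30) = (-21 - 79)*(-30) = -100*(-30) = 3000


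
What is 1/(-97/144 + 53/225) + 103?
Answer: 158831/1577 ≈ 100.72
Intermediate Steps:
1/(-97/144 + 53/225) + 103 = 1/(-1577/3600) + 103 = -3600/1577 + 103 = 158831/1577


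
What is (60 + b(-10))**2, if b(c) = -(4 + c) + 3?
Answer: 4761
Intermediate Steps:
b(c) = -1 - c (b(c) = (-4 - c) + 3 = -1 - c)
(60 + b(-10))**2 = (60 + (-1 - 1*(-10)))**2 = (60 + (-1 + 10))**2 = (60 + 9)**2 = 69**2 = 4761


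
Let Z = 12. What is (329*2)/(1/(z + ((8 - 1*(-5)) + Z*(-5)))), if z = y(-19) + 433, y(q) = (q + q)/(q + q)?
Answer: 254646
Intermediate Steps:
y(q) = 1 (y(q) = (2*q)/((2*q)) = (2*q)*(1/(2*q)) = 1)
z = 434 (z = 1 + 433 = 434)
(329*2)/(1/(z + ((8 - 1*(-5)) + Z*(-5)))) = (329*2)/(1/(434 + ((8 - 1*(-5)) + 12*(-5)))) = 658/(1/(434 + ((8 + 5) - 60))) = 658/(1/(434 + (13 - 60))) = 658/(1/(434 - 47)) = 658/(1/387) = 658*387 = 254646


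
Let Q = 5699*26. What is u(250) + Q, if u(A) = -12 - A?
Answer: 147912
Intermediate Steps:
Q = 148174
u(250) + Q = (-12 - 1*250) + 148174 = (-12 - 250) + 148174 = -262 + 148174 = 147912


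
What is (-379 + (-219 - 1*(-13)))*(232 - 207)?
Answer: -14625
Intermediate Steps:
(-379 + (-219 - 1*(-13)))*(232 - 207) = (-379 + (-219 + 13))*25 = (-379 - 206)*25 = -585*25 = -14625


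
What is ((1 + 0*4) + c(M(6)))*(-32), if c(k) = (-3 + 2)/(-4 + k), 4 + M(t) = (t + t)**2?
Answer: -540/17 ≈ -31.765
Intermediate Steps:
M(t) = -4 + 4*t**2 (M(t) = -4 + (t + t)**2 = -4 + (2*t)**2 = -4 + 4*t**2)
c(k) = -1/(-4 + k)
((1 + 0*4) + c(M(6)))*(-32) = ((1 + 0*4) - 1/(-4 + (-4 + 4*6**2)))*(-32) = ((1 + 0) - 1/(-4 + (-4 + 4*36)))*(-32) = (1 - 1/(-4 + (-4 + 144)))*(-32) = (1 - 1/(-4 + 140))*(-32) = (1 - 1/136)*(-32) = (135/136)*(-32) = -540/17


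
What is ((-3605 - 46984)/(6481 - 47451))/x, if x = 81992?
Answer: 50589/3359212240 ≈ 1.5060e-5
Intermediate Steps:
((-3605 - 46984)/(6481 - 47451))/x = ((-3605 - 46984)/(6481 - 47451))/81992 = -50589/(-40970)*(1/81992) = -50589*(-1/40970)*(1/81992) = (50589/40970)*(1/81992) = 50589/3359212240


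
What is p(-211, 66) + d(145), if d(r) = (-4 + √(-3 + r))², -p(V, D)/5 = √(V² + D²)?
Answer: (4 - √142)² - 5*√48877 ≈ -1042.7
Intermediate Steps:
p(V, D) = -5*√(D² + V²) (p(V, D) = -5*√(V² + D²) = -5*√(D² + V²))
p(-211, 66) + d(145) = -5*√(66² + (-211)²) + (-4 + √(-3 + 145))² = -5*√(4356 + 44521) + (-4 + √142)² = -5*√48877 + (-4 + √142)² = (-4 + √142)² - 5*√48877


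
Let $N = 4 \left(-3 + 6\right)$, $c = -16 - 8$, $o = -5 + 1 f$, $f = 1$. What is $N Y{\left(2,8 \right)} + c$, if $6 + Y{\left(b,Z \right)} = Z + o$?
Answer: $-48$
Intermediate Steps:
$o = -4$ ($o = -5 + 1 \cdot 1 = -5 + 1 = -4$)
$Y{\left(b,Z \right)} = -10 + Z$ ($Y{\left(b,Z \right)} = -6 + \left(Z - 4\right) = -6 + \left(-4 + Z\right) = -10 + Z$)
$c = -24$
$N = 12$ ($N = 4 \cdot 3 = 12$)
$N Y{\left(2,8 \right)} + c = 12 \left(-10 + 8\right) - 24 = 12 \left(-2\right) - 24 = -24 - 24 = -48$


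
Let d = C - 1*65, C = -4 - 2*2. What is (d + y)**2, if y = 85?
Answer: 144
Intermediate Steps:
C = -8 (C = -4 - 4 = -8)
d = -73 (d = -8 - 1*65 = -8 - 65 = -73)
(d + y)**2 = (-73 + 85)**2 = 12**2 = 144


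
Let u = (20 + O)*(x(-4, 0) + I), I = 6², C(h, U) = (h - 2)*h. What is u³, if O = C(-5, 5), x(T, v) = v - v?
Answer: 7762392000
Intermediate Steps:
x(T, v) = 0
C(h, U) = h*(-2 + h) (C(h, U) = (-2 + h)*h = h*(-2 + h))
I = 36
O = 35 (O = -5*(-2 - 5) = -5*(-7) = 35)
u = 1980 (u = (20 + 35)*(0 + 36) = 55*36 = 1980)
u³ = 1980³ = 7762392000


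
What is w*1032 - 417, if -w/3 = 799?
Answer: -2474121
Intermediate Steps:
w = -2397 (w = -3*799 = -2397)
w*1032 - 417 = -2397*1032 - 417 = -2473704 - 417 = -2474121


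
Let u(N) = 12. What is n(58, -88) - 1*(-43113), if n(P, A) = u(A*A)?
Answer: 43125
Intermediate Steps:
n(P, A) = 12
n(58, -88) - 1*(-43113) = 12 - 1*(-43113) = 12 + 43113 = 43125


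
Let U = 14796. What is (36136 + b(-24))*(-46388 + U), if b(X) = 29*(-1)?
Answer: -1140692344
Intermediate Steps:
b(X) = -29
(36136 + b(-24))*(-46388 + U) = (36136 - 29)*(-46388 + 14796) = 36107*(-31592) = -1140692344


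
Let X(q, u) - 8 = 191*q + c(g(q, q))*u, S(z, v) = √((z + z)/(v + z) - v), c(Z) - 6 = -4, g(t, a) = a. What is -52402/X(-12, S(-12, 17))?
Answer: 149607710/6520929 + 26201*I*√545/6520929 ≈ 22.943 + 0.093801*I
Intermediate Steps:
c(Z) = 2 (c(Z) = 6 - 4 = 2)
S(z, v) = √(-v + 2*z/(v + z)) (S(z, v) = √((2*z)/(v + z) - v) = √(2*z/(v + z) - v) = √(-v + 2*z/(v + z)))
X(q, u) = 8 + 2*u + 191*q (X(q, u) = 8 + (191*q + 2*u) = 8 + (2*u + 191*q) = 8 + 2*u + 191*q)
-52402/X(-12, S(-12, 17)) = -52402/(8 + 2*√((2*(-12) - 1*17*(17 - 12))/(17 - 12)) + 191*(-12)) = -52402/(8 + 2*√((-24 - 1*17*5)/5) - 2292) = -52402/(8 + 2*√((-24 - 85)/5) - 2292) = -52402/(8 + 2*√((⅕)*(-109)) - 2292) = -52402/(8 + 2*√(-109/5) - 2292) = -52402/(8 + 2*(I*√545/5) - 2292) = -52402/(8 + 2*I*√545/5 - 2292) = -52402/(-2284 + 2*I*√545/5)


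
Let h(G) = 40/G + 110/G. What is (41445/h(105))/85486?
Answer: 58023/170972 ≈ 0.33937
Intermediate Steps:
h(G) = 150/G
(41445/h(105))/85486 = (41445/((150/105)))/85486 = (41445/((150*(1/105))))*(1/85486) = (41445/(10/7))*(1/85486) = (41445*(7/10))*(1/85486) = (58023/2)*(1/85486) = 58023/170972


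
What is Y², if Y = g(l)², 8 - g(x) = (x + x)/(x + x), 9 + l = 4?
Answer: 2401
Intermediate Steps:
l = -5 (l = -9 + 4 = -5)
g(x) = 7 (g(x) = 8 - (x + x)/(x + x) = 8 - 2*x/(2*x) = 8 - 2*x*1/(2*x) = 8 - 1*1 = 8 - 1 = 7)
Y = 49 (Y = 7² = 49)
Y² = 49² = 2401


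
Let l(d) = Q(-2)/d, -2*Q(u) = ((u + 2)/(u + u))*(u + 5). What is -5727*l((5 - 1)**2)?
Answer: 0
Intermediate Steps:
Q(u) = -(2 + u)*(5 + u)/(4*u) (Q(u) = -(u + 2)/(u + u)*(u + 5)/2 = -(2 + u)/((2*u))*(5 + u)/2 = -(2 + u)*(1/(2*u))*(5 + u)/2 = -(2 + u)/(2*u)*(5 + u)/2 = -(2 + u)*(5 + u)/(4*u))
l(d) = 0 (l(d) = ((1/4)*(-10 - 1*(-2)*(7 - 2))/(-2))/d = ((1/4)*(-1/2)*(-10 - 1*(-2)*5))/d = ((1/4)*(-1/2)*(-10 + 10))/d = ((1/4)*(-1/2)*0)/d = 0/d = 0)
-5727*l((5 - 1)**2) = -5727*0 = 0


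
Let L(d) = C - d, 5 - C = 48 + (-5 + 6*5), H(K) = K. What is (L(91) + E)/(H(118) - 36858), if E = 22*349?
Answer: -7519/36740 ≈ -0.20465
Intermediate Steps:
C = -68 (C = 5 - (48 + (-5 + 6*5)) = 5 - (48 + (-5 + 30)) = 5 - (48 + 25) = 5 - 1*73 = 5 - 73 = -68)
E = 7678
L(d) = -68 - d
(L(91) + E)/(H(118) - 36858) = ((-68 - 1*91) + 7678)/(118 - 36858) = ((-68 - 91) + 7678)/(-36740) = (-159 + 7678)*(-1/36740) = 7519*(-1/36740) = -7519/36740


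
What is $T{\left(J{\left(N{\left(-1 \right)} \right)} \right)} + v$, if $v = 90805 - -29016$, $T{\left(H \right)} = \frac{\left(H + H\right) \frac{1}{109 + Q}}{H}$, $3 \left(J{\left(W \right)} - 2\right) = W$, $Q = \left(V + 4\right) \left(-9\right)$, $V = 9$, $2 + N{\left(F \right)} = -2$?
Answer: $\frac{479283}{4} \approx 1.1982 \cdot 10^{5}$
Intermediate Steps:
$N{\left(F \right)} = -4$ ($N{\left(F \right)} = -2 - 2 = -4$)
$Q = -117$ ($Q = \left(9 + 4\right) \left(-9\right) = 13 \left(-9\right) = -117$)
$J{\left(W \right)} = 2 + \frac{W}{3}$
$T{\left(H \right)} = - \frac{1}{4}$ ($T{\left(H \right)} = \frac{\left(H + H\right) \frac{1}{109 - 117}}{H} = \frac{2 H \frac{1}{-8}}{H} = \frac{2 H \left(- \frac{1}{8}\right)}{H} = \frac{\left(- \frac{1}{4}\right) H}{H} = - \frac{1}{4}$)
$v = 119821$ ($v = 90805 + 29016 = 119821$)
$T{\left(J{\left(N{\left(-1 \right)} \right)} \right)} + v = - \frac{1}{4} + 119821 = \frac{479283}{4}$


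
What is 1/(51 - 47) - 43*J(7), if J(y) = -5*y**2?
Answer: 42141/4 ≈ 10535.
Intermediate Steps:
1/(51 - 47) - 43*J(7) = 1/(51 - 47) - (-215)*7**2 = 1/4 - (-215)*49 = 1/4 - 43*(-245) = 1/4 + 10535 = 42141/4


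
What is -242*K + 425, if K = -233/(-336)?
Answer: 43207/168 ≈ 257.18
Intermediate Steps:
K = 233/336 (K = -233*(-1/336) = 233/336 ≈ 0.69345)
-242*K + 425 = -242*233/336 + 425 = -28193/168 + 425 = 43207/168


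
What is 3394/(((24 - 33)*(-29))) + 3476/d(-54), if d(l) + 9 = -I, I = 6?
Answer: -285442/1305 ≈ -218.73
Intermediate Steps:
d(l) = -15 (d(l) = -9 - 1*6 = -9 - 6 = -15)
3394/(((24 - 33)*(-29))) + 3476/d(-54) = 3394/(((24 - 33)*(-29))) + 3476/(-15) = 3394/((-9*(-29))) + 3476*(-1/15) = 3394/261 - 3476/15 = -285442/1305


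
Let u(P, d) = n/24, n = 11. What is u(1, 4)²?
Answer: 121/576 ≈ 0.21007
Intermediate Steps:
u(P, d) = 11/24
u(1, 4)² = (11/24)² = 121/576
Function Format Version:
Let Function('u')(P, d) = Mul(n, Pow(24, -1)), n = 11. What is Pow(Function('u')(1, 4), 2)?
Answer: Rational(121, 576) ≈ 0.21007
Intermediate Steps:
Function('u')(P, d) = Rational(11, 24) (Function('u')(P, d) = Mul(11, Pow(24, -1)) = Mul(11, Rational(1, 24)) = Rational(11, 24))
Pow(Function('u')(1, 4), 2) = Pow(Rational(11, 24), 2) = Rational(121, 576)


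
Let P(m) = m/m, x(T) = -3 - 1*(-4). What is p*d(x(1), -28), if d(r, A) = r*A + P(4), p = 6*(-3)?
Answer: 486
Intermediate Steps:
x(T) = 1 (x(T) = -3 + 4 = 1)
P(m) = 1
p = -18
d(r, A) = 1 + A*r (d(r, A) = r*A + 1 = A*r + 1 = 1 + A*r)
p*d(x(1), -28) = -18*(1 - 28*1) = -18*(1 - 28) = -18*(-27) = 486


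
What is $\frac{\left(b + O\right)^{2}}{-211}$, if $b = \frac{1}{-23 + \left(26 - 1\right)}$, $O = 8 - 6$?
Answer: $- \frac{25}{844} \approx -0.029621$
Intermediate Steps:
$O = 2$
$b = \frac{1}{2}$ ($b = \frac{1}{-23 + \left(26 - 1\right)} = \frac{1}{-23 + 25} = \frac{1}{2} \approx 0.5$)
$\frac{\left(b + O\right)^{2}}{-211} = \frac{\left(\frac{1}{2} + 2\right)^{2}}{-211} = \left(\frac{5}{2}\right)^{2} \left(- \frac{1}{211}\right) = \frac{25}{4} \left(- \frac{1}{211}\right) = - \frac{25}{844}$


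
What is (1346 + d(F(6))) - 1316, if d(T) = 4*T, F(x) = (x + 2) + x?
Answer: 86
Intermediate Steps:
F(x) = 2 + 2*x (F(x) = (2 + x) + x = 2 + 2*x)
(1346 + d(F(6))) - 1316 = (1346 + 4*(2 + 2*6)) - 1316 = (1346 + 4*(2 + 12)) - 1316 = (1346 + 4*14) - 1316 = (1346 + 56) - 1316 = 1402 - 1316 = 86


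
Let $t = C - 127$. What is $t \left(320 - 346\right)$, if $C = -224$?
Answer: $9126$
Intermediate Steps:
$t = -351$ ($t = -224 - 127 = -351$)
$t \left(320 - 346\right) = - 351 \left(320 - 346\right) = \left(-351\right) \left(-26\right) = 9126$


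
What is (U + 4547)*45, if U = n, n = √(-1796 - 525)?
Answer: 204615 + 45*I*√2321 ≈ 2.0462e+5 + 2168.0*I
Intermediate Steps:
n = I*√2321 (n = √(-2321) = I*√2321 ≈ 48.177*I)
U = I*√2321 ≈ 48.177*I
(U + 4547)*45 = (I*√2321 + 4547)*45 = (4547 + I*√2321)*45 = 204615 + 45*I*√2321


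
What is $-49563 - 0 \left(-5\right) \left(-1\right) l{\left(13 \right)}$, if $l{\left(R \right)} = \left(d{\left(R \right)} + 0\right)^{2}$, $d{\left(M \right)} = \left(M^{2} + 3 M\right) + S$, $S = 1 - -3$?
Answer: $-49563$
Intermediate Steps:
$S = 4$ ($S = 1 + 3 = 4$)
$d{\left(M \right)} = 4 + M^{2} + 3 M$ ($d{\left(M \right)} = \left(M^{2} + 3 M\right) + 4 = 4 + M^{2} + 3 M$)
$l{\left(R \right)} = \left(4 + R^{2} + 3 R\right)^{2}$ ($l{\left(R \right)} = \left(\left(4 + R^{2} + 3 R\right) + 0\right)^{2} = \left(4 + R^{2} + 3 R\right)^{2}$)
$-49563 - 0 \left(-5\right) \left(-1\right) l{\left(13 \right)} = -49563 - 0 \left(-5\right) \left(-1\right) \left(4 + 13^{2} + 3 \cdot 13\right)^{2} = -49563 - 0 \left(-1\right) \left(4 + 169 + 39\right)^{2} = -49563 - 0 \cdot 212^{2} = -49563 - 0 \cdot 44944 = -49563 - 0 = -49563 + 0 = -49563$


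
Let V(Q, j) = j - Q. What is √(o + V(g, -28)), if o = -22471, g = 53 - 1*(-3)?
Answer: I*√22555 ≈ 150.18*I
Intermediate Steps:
g = 56 (g = 53 + 3 = 56)
√(o + V(g, -28)) = √(-22471 + (-28 - 1*56)) = √(-22471 + (-28 - 56)) = √(-22471 - 84) = √(-22555) = I*√22555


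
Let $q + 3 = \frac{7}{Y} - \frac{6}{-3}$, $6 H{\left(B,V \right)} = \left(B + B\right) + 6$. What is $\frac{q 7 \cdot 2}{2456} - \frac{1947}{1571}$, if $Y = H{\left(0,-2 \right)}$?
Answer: $- \frac{1162467}{964594} \approx -1.2051$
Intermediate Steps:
$H{\left(B,V \right)} = 1 + \frac{B}{3}$ ($H{\left(B,V \right)} = \frac{\left(B + B\right) + 6}{6} = \frac{2 B + 6}{6} = \frac{6 + 2 B}{6} = 1 + \frac{B}{3}$)
$Y = 1$ ($Y = 1 + \frac{1}{3} \cdot 0 = 1 + 0 = 1$)
$q = 6$ ($q = -3 + \left(\frac{7}{1} - \frac{6}{-3}\right) = -3 + \left(7 \cdot 1 - -2\right) = -3 + \left(7 + 2\right) = -3 + 9 = 6$)
$\frac{q 7 \cdot 2}{2456} - \frac{1947}{1571} = \frac{6 \cdot 7 \cdot 2}{2456} - \frac{1947}{1571} = 42 \cdot 2 \cdot \frac{1}{2456} - \frac{1947}{1571} = 84 \cdot \frac{1}{2456} - \frac{1947}{1571} = \frac{21}{614} - \frac{1947}{1571} = - \frac{1162467}{964594}$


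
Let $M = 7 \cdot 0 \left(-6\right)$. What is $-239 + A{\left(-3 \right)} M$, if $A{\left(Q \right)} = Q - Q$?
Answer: $-239$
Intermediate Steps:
$A{\left(Q \right)} = 0$
$M = 0$ ($M = 0 \left(-6\right) = 0$)
$-239 + A{\left(-3 \right)} M = -239 + 0 \cdot 0 = -239 + 0 = -239$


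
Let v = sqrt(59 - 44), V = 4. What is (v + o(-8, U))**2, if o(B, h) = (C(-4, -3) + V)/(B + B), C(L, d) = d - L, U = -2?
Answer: 3865/256 - 5*sqrt(15)/8 ≈ 12.677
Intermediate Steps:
o(B, h) = 5/(2*B) (o(B, h) = ((-3 - 1*(-4)) + 4)/(B + B) = ((-3 + 4) + 4)/((2*B)) = (1 + 4)*(1/(2*B)) = 5*(1/(2*B)) = 5/(2*B))
v = sqrt(15) ≈ 3.8730
(v + o(-8, U))**2 = (sqrt(15) + (5/2)/(-8))**2 = (sqrt(15) + (5/2)*(-1/8))**2 = (sqrt(15) - 5/16)**2 = (-5/16 + sqrt(15))**2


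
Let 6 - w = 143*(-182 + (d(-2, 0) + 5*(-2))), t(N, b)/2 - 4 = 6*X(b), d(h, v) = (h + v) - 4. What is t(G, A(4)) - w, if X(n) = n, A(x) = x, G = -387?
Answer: -28264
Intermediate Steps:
d(h, v) = -4 + h + v
t(N, b) = 8 + 12*b (t(N, b) = 8 + 2*(6*b) = 8 + 12*b)
w = 28320 (w = 6 - 143*(-182 + ((-4 - 2 + 0) + 5*(-2))) = 6 - 143*(-182 + (-6 - 10)) = 6 - 143*(-182 - 16) = 6 - 143*(-198) = 6 - 1*(-28314) = 6 + 28314 = 28320)
t(G, A(4)) - w = (8 + 12*4) - 1*28320 = (8 + 48) - 28320 = 56 - 28320 = -28264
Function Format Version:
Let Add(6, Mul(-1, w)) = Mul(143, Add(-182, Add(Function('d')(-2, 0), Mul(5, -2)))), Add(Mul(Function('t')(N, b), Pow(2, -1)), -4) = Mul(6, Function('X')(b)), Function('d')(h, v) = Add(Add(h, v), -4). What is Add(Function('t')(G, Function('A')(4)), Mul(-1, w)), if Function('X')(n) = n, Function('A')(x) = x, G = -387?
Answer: -28264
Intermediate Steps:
Function('d')(h, v) = Add(-4, h, v)
Function('t')(N, b) = Add(8, Mul(12, b)) (Function('t')(N, b) = Add(8, Mul(2, Mul(6, b))) = Add(8, Mul(12, b)))
w = 28320 (w = Add(6, Mul(-1, Mul(143, Add(-182, Add(Add(-4, -2, 0), Mul(5, -2)))))) = Add(6, Mul(-1, Mul(143, Add(-182, Add(-6, -10))))) = Add(6, Mul(-1, Mul(143, Add(-182, -16)))) = Add(6, Mul(-1, Mul(143, -198))) = Add(6, Mul(-1, -28314)) = Add(6, 28314) = 28320)
Add(Function('t')(G, Function('A')(4)), Mul(-1, w)) = Add(Add(8, Mul(12, 4)), Mul(-1, 28320)) = Add(Add(8, 48), -28320) = Add(56, -28320) = -28264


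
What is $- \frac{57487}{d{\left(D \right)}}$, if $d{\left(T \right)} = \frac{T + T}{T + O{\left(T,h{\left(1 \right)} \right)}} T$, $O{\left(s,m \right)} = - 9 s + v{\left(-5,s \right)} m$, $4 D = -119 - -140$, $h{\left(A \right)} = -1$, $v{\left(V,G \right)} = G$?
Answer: $\frac{344922}{7} \approx 49275.0$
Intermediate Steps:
$D = \frac{21}{4}$ ($D = \frac{-119 - -140}{4} = \frac{-119 + 140}{4} = \frac{1}{4} \cdot 21 = \frac{21}{4} \approx 5.25$)
$O{\left(s,m \right)} = - 9 s + m s$ ($O{\left(s,m \right)} = - 9 s + s m = - 9 s + m s$)
$d{\left(T \right)} = - \frac{2 T}{9}$ ($d{\left(T \right)} = \frac{T + T}{T + T \left(-9 - 1\right)} T = \frac{2 T}{T + T \left(-10\right)} T = \frac{2 T}{T - 10 T} T = \frac{2 T}{\left(-9\right) T} T = 2 T \left(- \frac{1}{9 T}\right) T = - \frac{2 T}{9}$)
$- \frac{57487}{d{\left(D \right)}} = - \frac{57487}{\left(- \frac{2}{9}\right) \frac{21}{4}} = - \frac{57487}{- \frac{7}{6}} = \left(-57487\right) \left(- \frac{6}{7}\right) = \frac{344922}{7}$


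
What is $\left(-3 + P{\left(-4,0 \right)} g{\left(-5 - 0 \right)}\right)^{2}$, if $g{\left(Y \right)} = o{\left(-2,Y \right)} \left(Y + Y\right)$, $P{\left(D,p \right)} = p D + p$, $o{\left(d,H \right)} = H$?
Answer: $9$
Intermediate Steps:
$P{\left(D,p \right)} = p + D p$ ($P{\left(D,p \right)} = D p + p = p + D p$)
$g{\left(Y \right)} = 2 Y^{2}$ ($g{\left(Y \right)} = Y \left(Y + Y\right) = Y 2 Y = 2 Y^{2}$)
$\left(-3 + P{\left(-4,0 \right)} g{\left(-5 - 0 \right)}\right)^{2} = \left(-3 + 0 \left(1 - 4\right) 2 \left(-5 - 0\right)^{2}\right)^{2} = \left(-3 + 0 \left(-3\right) 2 \left(-5 + 0\right)^{2}\right)^{2} = \left(-3 + 0 \cdot 2 \left(-5\right)^{2}\right)^{2} = \left(-3 + 0 \cdot 2 \cdot 25\right)^{2} = \left(-3 + 0 \cdot 50\right)^{2} = \left(-3 + 0\right)^{2} = \left(-3\right)^{2} = 9$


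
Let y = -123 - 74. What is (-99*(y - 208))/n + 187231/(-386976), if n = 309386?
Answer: -1927765793/5442043488 ≈ -0.35424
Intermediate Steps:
y = -197
(-99*(y - 208))/n + 187231/(-386976) = -99*(-197 - 208)/309386 + 187231/(-386976) = -99*(-405)*(1/309386) + 187231*(-1/386976) = 40095*(1/309386) - 187231/386976 = 3645/28126 - 187231/386976 = -1927765793/5442043488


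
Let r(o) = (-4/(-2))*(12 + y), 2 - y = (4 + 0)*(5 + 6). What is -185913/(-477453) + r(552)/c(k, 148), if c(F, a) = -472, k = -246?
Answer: 9699843/18779818 ≈ 0.51650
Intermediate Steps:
y = -42 (y = 2 - (4 + 0)*(5 + 6) = 2 - 4*11 = 2 - 1*44 = 2 - 44 = -42)
r(o) = -60 (r(o) = (-4/(-2))*(12 - 42) = -4*(-½)*(-30) = 2*(-30) = -60)
-185913/(-477453) + r(552)/c(k, 148) = -185913/(-477453) - 60/(-472) = -185913*(-1/477453) - 60*(-1/472) = 61971/159151 + 15/118 = 9699843/18779818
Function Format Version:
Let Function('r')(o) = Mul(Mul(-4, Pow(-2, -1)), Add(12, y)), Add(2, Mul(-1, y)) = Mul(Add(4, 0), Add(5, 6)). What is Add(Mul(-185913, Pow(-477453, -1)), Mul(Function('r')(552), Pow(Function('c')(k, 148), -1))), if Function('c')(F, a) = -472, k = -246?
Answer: Rational(9699843, 18779818) ≈ 0.51650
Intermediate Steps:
y = -42 (y = Add(2, Mul(-1, Mul(Add(4, 0), Add(5, 6)))) = Add(2, Mul(-1, Mul(4, 11))) = Add(2, Mul(-1, 44)) = Add(2, -44) = -42)
Function('r')(o) = -60 (Function('r')(o) = Mul(Mul(-4, Pow(-2, -1)), Add(12, -42)) = Mul(Mul(-4, Rational(-1, 2)), -30) = Mul(2, -30) = -60)
Add(Mul(-185913, Pow(-477453, -1)), Mul(Function('r')(552), Pow(Function('c')(k, 148), -1))) = Add(Mul(-185913, Pow(-477453, -1)), Mul(-60, Pow(-472, -1))) = Add(Mul(-185913, Rational(-1, 477453)), Mul(-60, Rational(-1, 472))) = Add(Rational(61971, 159151), Rational(15, 118)) = Rational(9699843, 18779818)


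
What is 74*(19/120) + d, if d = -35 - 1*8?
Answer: -1877/60 ≈ -31.283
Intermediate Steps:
d = -43 (d = -35 - 8 = -43)
74*(19/120) + d = 74*(19/120) - 43 = 703/60 - 43 = -1877/60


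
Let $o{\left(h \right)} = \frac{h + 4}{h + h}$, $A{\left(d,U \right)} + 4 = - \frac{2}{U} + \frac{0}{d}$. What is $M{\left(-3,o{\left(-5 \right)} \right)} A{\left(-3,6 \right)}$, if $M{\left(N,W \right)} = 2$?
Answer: $- \frac{26}{3} \approx -8.6667$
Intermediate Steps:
$A{\left(d,U \right)} = -4 - \frac{2}{U}$ ($A{\left(d,U \right)} = -4 + \left(- \frac{2}{U} + \frac{0}{d}\right) = -4 + \left(- \frac{2}{U} + 0\right) = -4 - \frac{2}{U}$)
$o{\left(h \right)} = \frac{4 + h}{2 h}$
$M{\left(-3,o{\left(-5 \right)} \right)} A{\left(-3,6 \right)} = 2 \left(-4 - \frac{2}{6}\right) = 2 \left(-4 - \frac{1}{3}\right) = 2 \left(- \frac{13}{3}\right) = - \frac{26}{3}$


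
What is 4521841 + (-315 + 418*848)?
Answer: 4875990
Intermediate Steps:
4521841 + (-315 + 418*848) = 4521841 + (-315 + 354464) = 4521841 + 354149 = 4875990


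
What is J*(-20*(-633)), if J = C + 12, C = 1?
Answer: 164580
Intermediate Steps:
J = 13 (J = 1 + 12 = 13)
J*(-20*(-633)) = 13*(-20*(-633)) = 13*12660 = 164580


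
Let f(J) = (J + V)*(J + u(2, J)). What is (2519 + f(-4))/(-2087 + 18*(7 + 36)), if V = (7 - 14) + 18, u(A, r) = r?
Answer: -2463/1313 ≈ -1.8759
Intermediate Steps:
V = 11 (V = -7 + 18 = 11)
f(J) = 2*J*(11 + J) (f(J) = (J + 11)*(J + J) = (11 + J)*(2*J) = 2*J*(11 + J))
(2519 + f(-4))/(-2087 + 18*(7 + 36)) = (2519 + 2*(-4)*(11 - 4))/(-2087 + 18*(7 + 36)) = (2519 + 2*(-4)*7)/(-2087 + 18*43) = (2519 - 56)/(-2087 + 774) = 2463/(-1313) = 2463*(-1/1313) = -2463/1313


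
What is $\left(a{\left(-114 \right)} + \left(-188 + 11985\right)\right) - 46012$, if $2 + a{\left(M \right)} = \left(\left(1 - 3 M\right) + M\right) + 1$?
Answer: $-33987$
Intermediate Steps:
$a{\left(M \right)} = - 2 M$ ($a{\left(M \right)} = -2 + \left(\left(\left(1 - 3 M\right) + M\right) + 1\right) = -2 + \left(\left(1 - 2 M\right) + 1\right) = -2 - \left(-2 + 2 M\right) = - 2 M$)
$\left(a{\left(-114 \right)} + \left(-188 + 11985\right)\right) - 46012 = \left(\left(-2\right) \left(-114\right) + \left(-188 + 11985\right)\right) - 46012 = \left(228 + 11797\right) - 46012 = 12025 - 46012 = -33987$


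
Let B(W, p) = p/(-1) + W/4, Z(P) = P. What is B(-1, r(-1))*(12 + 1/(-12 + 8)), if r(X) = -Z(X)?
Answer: -235/16 ≈ -14.688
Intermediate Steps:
r(X) = -X
B(W, p) = -p + W/4 (B(W, p) = p*(-1) + W*(¼) = -p + W/4)
B(-1, r(-1))*(12 + 1/(-12 + 8)) = (-(-1)*(-1) + (¼)*(-1))*(12 + 1/(-12 + 8)) = (-1*1 - ¼)*(12 + 1/(-4)) = (-1 - ¼)*(12 - ¼) = -5/4*47/4 = -235/16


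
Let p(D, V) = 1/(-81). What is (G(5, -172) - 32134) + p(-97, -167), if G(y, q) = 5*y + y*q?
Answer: -2670490/81 ≈ -32969.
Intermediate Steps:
p(D, V) = -1/81
G(y, q) = 5*y + q*y
(G(5, -172) - 32134) + p(-97, -167) = (5*(5 - 172) - 32134) - 1/81 = (5*(-167) - 32134) - 1/81 = (-835 - 32134) - 1/81 = -32969 - 1/81 = -2670490/81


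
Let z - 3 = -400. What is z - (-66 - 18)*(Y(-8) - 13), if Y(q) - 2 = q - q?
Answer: -1321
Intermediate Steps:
z = -397 (z = 3 - 400 = -397)
Y(q) = 2 (Y(q) = 2 + (q - q) = 2 + 0 = 2)
z - (-66 - 18)*(Y(-8) - 13) = -397 - (-66 - 18)*(2 - 13) = -397 - (-84)*(-11) = -397 - 1*924 = -397 - 924 = -1321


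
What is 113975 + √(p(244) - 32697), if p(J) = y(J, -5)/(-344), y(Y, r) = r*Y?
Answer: 113975 + I*√241800782/86 ≈ 1.1398e+5 + 180.81*I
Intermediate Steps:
y(Y, r) = Y*r
p(J) = 5*J/344 (p(J) = (J*(-5))/(-344) = -5*J*(-1/344) = 5*J/344)
113975 + √(p(244) - 32697) = 113975 + √((5/344)*244 - 32697) = 113975 + √(305/86 - 32697) = 113975 + √(-2811637/86) = 113975 + I*√241800782/86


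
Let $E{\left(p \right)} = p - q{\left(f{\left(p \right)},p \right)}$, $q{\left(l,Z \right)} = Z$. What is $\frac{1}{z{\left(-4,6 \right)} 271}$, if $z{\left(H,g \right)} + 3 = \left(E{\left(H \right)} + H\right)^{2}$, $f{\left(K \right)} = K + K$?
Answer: $\frac{1}{3523} \approx 0.00028385$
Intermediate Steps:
$f{\left(K \right)} = 2 K$
$E{\left(p \right)} = 0$ ($E{\left(p \right)} = p - p = 0$)
$z{\left(H,g \right)} = -3 + H^{2}$ ($z{\left(H,g \right)} = -3 + \left(0 + H\right)^{2} = -3 + H^{2}$)
$\frac{1}{z{\left(-4,6 \right)} 271} = \frac{1}{\left(-3 + \left(-4\right)^{2}\right) 271} = \frac{1}{\left(-3 + 16\right) 271} = \frac{1}{13 \cdot 271} = \frac{1}{3523}$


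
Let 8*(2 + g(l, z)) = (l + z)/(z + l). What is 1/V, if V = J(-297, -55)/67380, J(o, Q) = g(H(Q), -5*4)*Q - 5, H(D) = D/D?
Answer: 107808/157 ≈ 686.67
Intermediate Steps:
H(D) = 1
g(l, z) = -15/8 (g(l, z) = -2 + ((l + z)/(z + l))/8 = -2 + ((l + z)/(l + z))/8 = -2 + (⅛)*1 = -2 + ⅛ = -15/8)
J(o, Q) = -5 - 15*Q/8 (J(o, Q) = -15*Q/8 - 5 = -5 - 15*Q/8)
V = 157/107808 (V = (-5 - 15/8*(-55))/67380 = (-5 + 825/8)*(1/67380) = (785/8)*(1/67380) = 157/107808 ≈ 0.0014563)
1/V = 1/(157/107808) = 107808/157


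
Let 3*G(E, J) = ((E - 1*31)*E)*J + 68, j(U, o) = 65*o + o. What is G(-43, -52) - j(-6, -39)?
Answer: -52558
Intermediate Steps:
j(U, o) = 66*o
G(E, J) = 68/3 + E*J*(-31 + E)/3 (G(E, J) = (((E - 1*31)*E)*J + 68)/3 = (((E - 31)*E)*J + 68)/3 = (((-31 + E)*E)*J + 68)/3 = ((E*(-31 + E))*J + 68)/3 = (E*J*(-31 + E) + 68)/3 = (68 + E*J*(-31 + E))/3 = 68/3 + E*J*(-31 + E)/3)
G(-43, -52) - j(-6, -39) = (68/3 - 31/3*(-43)*(-52) + (1/3)*(-52)*(-43)**2) - 66*(-39) = (68/3 - 69316/3 + (1/3)*(-52)*1849) - 1*(-2574) = (68/3 - 69316/3 - 96148/3) + 2574 = -55132 + 2574 = -52558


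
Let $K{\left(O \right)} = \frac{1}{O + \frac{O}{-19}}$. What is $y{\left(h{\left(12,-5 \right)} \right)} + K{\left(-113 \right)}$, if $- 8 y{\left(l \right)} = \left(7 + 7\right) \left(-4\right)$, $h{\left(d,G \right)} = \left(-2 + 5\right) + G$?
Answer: $\frac{14219}{2034} \approx 6.9907$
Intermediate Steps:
$h{\left(d,G \right)} = 3 + G$
$K{\left(O \right)} = \frac{19}{18 O}$ ($K{\left(O \right)} = \frac{1}{O + O \left(- \frac{1}{19}\right)} = \frac{1}{O - \frac{O}{19}} = \frac{1}{\frac{18}{19} O} = \frac{19}{18 O}$)
$y{\left(l \right)} = 7$ ($y{\left(l \right)} = - \frac{\left(7 + 7\right) \left(-4\right)}{8} = - \frac{14 \left(-4\right)}{8} = \left(- \frac{1}{8}\right) \left(-56\right) = 7$)
$y{\left(h{\left(12,-5 \right)} \right)} + K{\left(-113 \right)} = 7 + \frac{19}{18 \left(-113\right)} = 7 + \frac{19}{18} \left(- \frac{1}{113}\right) = 7 - \frac{19}{2034} = \frac{14219}{2034}$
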